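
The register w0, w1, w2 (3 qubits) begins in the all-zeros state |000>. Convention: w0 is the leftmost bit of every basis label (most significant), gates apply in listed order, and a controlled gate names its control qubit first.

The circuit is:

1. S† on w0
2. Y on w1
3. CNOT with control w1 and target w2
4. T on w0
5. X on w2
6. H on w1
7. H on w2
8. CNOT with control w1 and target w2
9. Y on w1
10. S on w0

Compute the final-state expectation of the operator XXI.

The observable XXI averages to 0.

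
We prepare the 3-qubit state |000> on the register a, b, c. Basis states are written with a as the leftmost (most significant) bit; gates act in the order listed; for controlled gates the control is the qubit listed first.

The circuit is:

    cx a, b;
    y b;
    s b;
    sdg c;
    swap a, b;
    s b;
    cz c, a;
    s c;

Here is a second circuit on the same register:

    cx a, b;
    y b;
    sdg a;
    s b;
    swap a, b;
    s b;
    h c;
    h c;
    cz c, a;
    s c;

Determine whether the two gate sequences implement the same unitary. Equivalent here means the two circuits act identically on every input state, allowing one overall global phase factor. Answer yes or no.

No, they are not equivalent — no single phase factor reconciles the two unitaries.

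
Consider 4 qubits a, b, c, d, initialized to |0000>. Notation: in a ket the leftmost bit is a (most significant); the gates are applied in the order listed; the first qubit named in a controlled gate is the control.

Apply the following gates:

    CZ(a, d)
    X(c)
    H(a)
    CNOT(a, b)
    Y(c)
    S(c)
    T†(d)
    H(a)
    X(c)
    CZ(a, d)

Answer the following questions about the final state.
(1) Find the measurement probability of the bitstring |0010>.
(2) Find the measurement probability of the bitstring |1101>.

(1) The probability of measuring |0010> is 1/4.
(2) The probability of measuring |1101> is 0.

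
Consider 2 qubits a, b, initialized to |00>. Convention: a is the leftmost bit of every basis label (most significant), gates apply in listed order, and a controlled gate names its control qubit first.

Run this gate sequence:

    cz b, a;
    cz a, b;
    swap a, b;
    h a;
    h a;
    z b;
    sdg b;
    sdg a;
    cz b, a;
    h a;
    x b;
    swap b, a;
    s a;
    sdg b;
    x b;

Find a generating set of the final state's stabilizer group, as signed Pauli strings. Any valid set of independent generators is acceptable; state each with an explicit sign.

The stabilizer group can be generated by +IY, -ZI, among other valid generating sets.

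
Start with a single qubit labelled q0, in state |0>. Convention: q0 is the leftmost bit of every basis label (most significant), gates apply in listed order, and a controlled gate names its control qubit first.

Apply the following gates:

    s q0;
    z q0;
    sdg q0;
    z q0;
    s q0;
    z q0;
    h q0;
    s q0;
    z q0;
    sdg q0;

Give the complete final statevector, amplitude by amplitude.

The final amplitudes are sqrt(2)/2 on |0>, -sqrt(2)/2 on |1>.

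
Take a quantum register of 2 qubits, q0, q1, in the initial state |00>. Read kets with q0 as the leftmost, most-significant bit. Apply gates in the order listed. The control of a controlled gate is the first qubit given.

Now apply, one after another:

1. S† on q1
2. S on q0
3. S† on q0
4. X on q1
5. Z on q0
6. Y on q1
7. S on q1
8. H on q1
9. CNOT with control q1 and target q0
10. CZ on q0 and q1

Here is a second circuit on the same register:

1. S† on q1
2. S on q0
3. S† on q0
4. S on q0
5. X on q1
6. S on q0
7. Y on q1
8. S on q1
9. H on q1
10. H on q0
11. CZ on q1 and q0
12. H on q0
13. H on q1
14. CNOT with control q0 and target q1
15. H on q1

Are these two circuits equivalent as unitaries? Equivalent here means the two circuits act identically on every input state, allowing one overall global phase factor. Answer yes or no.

Yes, they are equivalent — the unitaries differ by at most a global phase.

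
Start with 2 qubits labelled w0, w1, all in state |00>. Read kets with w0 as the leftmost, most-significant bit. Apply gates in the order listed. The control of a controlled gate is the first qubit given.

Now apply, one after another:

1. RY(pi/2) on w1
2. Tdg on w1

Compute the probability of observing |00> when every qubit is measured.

The probability of measuring |00> is 1/2.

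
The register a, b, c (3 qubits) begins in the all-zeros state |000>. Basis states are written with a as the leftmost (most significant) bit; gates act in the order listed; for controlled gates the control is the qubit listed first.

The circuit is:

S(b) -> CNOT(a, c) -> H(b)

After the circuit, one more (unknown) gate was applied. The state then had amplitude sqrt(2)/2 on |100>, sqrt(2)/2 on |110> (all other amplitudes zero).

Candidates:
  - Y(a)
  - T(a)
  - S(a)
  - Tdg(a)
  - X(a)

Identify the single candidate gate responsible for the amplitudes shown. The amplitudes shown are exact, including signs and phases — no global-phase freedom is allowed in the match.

The unique candidate consistent with the amplitudes is X(a).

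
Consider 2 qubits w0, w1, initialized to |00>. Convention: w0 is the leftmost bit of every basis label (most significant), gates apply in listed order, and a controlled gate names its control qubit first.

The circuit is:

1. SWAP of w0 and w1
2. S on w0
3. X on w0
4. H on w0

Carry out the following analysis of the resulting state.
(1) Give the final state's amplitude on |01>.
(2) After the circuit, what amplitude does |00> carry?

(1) The amplitude on |01> is 0.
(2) |00> carries amplitude sqrt(2)/2 in the final state.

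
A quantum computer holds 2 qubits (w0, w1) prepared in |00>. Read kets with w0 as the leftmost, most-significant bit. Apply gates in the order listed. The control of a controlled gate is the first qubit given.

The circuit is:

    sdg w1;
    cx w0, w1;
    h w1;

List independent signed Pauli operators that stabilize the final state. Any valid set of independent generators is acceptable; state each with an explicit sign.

One valid set of independent stabilizer generators is +IX, +ZI (any independent generating set of the same group is equally correct).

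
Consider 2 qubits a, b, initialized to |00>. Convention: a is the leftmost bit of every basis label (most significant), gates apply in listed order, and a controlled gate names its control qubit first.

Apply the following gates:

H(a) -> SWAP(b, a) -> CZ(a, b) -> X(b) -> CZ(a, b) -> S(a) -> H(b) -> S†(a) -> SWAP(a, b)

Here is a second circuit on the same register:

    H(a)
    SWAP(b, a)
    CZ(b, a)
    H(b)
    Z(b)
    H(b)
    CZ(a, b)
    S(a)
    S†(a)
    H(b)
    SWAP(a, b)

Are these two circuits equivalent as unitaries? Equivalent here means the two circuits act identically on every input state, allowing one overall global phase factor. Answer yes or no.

Yes — the two circuits implement the same unitary up to a global phase.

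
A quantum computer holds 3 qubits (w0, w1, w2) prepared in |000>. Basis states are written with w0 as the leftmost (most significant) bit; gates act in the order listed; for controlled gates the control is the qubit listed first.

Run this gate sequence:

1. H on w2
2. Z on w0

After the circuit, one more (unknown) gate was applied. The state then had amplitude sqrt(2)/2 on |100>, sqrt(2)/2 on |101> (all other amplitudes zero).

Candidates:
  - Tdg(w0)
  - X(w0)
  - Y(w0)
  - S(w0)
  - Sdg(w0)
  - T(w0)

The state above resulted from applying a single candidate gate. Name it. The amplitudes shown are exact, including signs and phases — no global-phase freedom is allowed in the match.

The applied gate was X(w0).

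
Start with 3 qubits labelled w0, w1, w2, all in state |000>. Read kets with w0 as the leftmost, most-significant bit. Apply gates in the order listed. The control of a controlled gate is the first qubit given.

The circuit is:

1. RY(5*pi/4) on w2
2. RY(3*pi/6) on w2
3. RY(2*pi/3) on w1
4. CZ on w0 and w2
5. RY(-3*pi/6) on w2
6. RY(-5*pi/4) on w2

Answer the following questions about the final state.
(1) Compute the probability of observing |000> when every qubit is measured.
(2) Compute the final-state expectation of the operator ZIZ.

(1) Outcome |000> occurs with probability 1/4.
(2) In the final state, ZIZ has expectation 1.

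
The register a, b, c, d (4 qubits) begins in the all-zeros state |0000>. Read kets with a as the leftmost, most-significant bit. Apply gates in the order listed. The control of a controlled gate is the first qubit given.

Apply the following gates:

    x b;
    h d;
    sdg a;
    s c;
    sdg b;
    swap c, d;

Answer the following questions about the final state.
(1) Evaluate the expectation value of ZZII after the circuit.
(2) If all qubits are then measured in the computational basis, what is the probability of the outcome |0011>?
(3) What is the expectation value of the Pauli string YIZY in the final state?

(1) In the final state, ZZII has expectation -1.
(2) A full measurement returns |0011> with probability 0.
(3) In the final state, YIZY has expectation 0.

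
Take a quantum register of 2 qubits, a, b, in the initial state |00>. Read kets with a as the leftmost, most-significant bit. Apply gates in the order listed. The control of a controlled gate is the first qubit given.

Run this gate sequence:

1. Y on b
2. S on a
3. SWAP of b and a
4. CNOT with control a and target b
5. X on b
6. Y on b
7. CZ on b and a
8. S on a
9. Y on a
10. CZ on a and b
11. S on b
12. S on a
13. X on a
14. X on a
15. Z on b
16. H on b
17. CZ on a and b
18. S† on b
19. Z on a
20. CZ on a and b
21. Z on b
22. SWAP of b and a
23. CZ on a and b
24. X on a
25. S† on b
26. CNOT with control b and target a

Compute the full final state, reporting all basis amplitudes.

The resulting statevector has amplitude -sqrt(2)/2 on |00>, 0 on |01>, -sqrt(2)*I/2 on |10>, 0 on |11>.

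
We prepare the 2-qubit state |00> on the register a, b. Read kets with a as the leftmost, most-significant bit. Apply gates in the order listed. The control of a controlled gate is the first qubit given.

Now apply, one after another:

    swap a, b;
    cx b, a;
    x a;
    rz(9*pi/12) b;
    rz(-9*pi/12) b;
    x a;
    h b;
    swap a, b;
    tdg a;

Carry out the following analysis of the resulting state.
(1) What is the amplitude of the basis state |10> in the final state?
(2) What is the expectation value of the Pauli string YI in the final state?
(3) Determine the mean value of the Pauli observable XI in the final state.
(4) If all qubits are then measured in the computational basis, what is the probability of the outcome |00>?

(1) |10> carries amplitude -sqrt(2)*exp(3*I*pi/4)/2 in the final state.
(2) The observable YI averages to -sqrt(2)/2.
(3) In the final state, XI has expectation sqrt(2)/2.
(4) A full measurement returns |00> with probability 1/2.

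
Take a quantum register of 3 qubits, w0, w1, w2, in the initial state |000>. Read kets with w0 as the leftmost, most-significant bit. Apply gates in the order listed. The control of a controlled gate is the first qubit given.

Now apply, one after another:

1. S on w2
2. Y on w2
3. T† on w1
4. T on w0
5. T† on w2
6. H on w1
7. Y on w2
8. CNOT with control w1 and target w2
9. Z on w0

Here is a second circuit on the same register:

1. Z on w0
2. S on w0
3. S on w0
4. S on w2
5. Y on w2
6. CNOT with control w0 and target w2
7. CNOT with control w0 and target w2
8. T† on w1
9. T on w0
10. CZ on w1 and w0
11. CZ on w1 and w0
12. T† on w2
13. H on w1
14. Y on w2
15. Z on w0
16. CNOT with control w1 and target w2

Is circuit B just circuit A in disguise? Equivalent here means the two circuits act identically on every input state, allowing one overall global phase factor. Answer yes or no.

Yes — the two circuits implement the same unitary up to a global phase.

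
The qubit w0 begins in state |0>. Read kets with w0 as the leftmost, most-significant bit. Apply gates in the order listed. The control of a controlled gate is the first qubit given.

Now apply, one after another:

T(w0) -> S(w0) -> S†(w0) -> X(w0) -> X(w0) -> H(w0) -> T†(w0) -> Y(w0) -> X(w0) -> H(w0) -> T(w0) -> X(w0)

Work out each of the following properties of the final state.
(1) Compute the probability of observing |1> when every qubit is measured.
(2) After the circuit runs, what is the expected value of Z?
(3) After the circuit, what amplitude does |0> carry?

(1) A full measurement returns |1> with probability 1/2 - sqrt(2)/4. Key observation: steps 2-3 multiply out to the identity, so the circuit reduces to the remaining gates.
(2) The expectation value of Z is sqrt(2)/2.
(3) The amplitude on |0> is exp(3*I*pi/4)/2 + I/2.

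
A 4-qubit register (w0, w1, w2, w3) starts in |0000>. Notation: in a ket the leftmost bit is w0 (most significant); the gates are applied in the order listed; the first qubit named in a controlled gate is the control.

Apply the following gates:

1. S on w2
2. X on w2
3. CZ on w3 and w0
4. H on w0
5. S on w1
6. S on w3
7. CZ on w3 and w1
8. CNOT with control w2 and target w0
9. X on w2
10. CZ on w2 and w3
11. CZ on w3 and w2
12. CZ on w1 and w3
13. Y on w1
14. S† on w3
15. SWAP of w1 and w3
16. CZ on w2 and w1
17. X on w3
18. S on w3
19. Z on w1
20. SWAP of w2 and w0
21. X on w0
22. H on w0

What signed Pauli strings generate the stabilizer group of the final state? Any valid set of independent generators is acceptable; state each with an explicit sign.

One valid set of independent stabilizer generators is -XIII, +IIXI, +IZII, +IIIZ (any independent generating set of the same group is equally correct).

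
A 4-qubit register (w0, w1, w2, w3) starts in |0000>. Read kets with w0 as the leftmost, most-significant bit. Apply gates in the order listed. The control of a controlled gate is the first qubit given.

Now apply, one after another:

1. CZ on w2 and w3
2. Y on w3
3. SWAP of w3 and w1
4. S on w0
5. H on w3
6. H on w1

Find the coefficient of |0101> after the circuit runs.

|0101> carries amplitude -I/2 in the final state.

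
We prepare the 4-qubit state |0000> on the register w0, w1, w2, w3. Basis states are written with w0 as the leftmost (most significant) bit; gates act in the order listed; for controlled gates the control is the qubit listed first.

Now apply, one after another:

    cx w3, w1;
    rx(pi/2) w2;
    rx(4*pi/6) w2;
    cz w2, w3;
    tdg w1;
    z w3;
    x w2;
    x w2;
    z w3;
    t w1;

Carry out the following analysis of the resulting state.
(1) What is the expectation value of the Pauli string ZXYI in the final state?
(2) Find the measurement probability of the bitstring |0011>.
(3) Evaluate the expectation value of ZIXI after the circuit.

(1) In the final state, ZXYI has expectation 0. Key observation: gates 5-10 undo each other exactly, leaving only the rest of the circuit to track.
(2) The probability of measuring |0011> is 0.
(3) In the final state, ZIXI has expectation 0.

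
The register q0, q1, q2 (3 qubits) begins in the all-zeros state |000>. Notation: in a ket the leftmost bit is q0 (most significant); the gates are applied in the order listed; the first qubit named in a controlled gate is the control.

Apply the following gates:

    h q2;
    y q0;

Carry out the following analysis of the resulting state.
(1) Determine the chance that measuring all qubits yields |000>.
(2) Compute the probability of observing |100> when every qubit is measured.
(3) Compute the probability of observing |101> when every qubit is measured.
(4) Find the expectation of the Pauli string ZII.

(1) Outcome |000> occurs with probability 0.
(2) The probability of measuring |100> is 1/2.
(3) Outcome |101> occurs with probability 1/2.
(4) The observable ZII averages to -1.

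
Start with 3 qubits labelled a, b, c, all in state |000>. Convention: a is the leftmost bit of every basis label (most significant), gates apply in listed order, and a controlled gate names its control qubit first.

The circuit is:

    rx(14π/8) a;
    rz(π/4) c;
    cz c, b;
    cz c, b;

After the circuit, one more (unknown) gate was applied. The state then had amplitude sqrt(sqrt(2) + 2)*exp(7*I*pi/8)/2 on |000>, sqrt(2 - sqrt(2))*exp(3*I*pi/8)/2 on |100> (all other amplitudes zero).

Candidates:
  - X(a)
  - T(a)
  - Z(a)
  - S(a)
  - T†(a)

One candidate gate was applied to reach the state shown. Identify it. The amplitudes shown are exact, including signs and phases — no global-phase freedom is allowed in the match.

The applied gate was Z(a).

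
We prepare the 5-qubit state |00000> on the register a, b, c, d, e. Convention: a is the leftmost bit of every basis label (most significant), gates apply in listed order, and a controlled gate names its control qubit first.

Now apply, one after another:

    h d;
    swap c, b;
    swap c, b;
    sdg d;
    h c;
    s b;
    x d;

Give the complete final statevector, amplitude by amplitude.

The resulting statevector has amplitude -I/2 on |00000>, 1/2 on |00010>, -I/2 on |00100>, 1/2 on |00110>, and 0 on every other basis state. Key observation: the block from step 2 through step 3 cancels to the identity and can be dropped.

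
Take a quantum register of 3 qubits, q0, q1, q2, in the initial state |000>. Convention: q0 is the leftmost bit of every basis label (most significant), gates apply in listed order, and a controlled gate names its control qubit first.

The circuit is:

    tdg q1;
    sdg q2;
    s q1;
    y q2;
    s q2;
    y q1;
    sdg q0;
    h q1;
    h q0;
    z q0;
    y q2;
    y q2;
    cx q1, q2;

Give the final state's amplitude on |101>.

The amplitude on |101> is I/2.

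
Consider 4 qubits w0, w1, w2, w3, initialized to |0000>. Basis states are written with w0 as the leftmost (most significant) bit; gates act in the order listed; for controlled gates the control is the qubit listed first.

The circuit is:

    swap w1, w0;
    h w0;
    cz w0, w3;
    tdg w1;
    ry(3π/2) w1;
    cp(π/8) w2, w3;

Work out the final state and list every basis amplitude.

The resulting statevector has amplitude -1/2 on |0000>, 1/2 on |0100>, -1/2 on |1000>, 1/2 on |1100>, and 0 on every other basis state.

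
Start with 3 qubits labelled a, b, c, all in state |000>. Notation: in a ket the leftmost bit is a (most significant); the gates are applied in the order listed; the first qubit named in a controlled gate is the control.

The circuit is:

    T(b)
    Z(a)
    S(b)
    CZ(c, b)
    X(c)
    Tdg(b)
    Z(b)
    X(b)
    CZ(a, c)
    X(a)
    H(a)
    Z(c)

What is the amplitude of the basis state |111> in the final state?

The final state's coefficient on |111> equals sqrt(2)/2.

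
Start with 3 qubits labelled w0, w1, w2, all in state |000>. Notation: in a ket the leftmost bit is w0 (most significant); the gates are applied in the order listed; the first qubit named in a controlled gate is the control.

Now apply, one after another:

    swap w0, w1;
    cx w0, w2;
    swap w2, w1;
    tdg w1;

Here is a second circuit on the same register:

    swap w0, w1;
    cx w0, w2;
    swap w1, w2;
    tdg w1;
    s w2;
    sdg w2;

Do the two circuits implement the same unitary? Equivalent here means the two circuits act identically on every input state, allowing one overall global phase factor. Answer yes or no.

Yes, they are equivalent — the unitaries differ by at most a global phase.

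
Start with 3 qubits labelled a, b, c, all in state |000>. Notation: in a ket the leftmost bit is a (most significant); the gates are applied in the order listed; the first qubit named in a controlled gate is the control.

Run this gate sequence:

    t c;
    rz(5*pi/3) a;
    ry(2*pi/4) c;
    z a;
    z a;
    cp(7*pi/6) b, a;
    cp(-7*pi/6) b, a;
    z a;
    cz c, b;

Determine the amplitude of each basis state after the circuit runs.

The final amplitudes are -sqrt(2)*exp(I*pi/6)/2 on |000>, -sqrt(2)*exp(I*pi/6)/2 on |001>, and 0 on every other basis state.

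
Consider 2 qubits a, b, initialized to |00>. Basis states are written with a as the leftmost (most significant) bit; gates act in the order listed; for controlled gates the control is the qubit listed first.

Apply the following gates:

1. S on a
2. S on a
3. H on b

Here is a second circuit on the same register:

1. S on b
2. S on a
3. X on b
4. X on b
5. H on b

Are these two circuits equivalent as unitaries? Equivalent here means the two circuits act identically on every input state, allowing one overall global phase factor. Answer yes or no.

No, they are not equivalent — no single phase factor reconciles the two unitaries.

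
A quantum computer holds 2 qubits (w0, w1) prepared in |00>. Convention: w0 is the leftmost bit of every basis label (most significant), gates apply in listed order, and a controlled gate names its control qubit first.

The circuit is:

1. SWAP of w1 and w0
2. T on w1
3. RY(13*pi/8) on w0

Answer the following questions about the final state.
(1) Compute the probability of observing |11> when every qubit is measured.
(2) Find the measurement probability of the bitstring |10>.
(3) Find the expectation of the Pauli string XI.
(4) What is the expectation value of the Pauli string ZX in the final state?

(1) Outcome |11> occurs with probability 0.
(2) A full measurement returns |10> with probability sin(3*pi/16)**2.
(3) In the final state, XI has expectation -sqrt(sqrt(2) + 2)/2.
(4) The observable ZX averages to 0.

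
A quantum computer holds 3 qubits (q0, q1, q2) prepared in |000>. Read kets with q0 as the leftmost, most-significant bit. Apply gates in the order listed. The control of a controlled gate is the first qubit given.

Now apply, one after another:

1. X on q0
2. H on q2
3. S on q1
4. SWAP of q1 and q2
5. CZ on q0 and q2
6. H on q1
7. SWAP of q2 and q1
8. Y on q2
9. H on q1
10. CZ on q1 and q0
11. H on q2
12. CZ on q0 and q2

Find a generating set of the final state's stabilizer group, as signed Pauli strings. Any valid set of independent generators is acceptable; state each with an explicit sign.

The stabilizer group can be generated by -IXI, +IIX, -ZII, among other valid generating sets.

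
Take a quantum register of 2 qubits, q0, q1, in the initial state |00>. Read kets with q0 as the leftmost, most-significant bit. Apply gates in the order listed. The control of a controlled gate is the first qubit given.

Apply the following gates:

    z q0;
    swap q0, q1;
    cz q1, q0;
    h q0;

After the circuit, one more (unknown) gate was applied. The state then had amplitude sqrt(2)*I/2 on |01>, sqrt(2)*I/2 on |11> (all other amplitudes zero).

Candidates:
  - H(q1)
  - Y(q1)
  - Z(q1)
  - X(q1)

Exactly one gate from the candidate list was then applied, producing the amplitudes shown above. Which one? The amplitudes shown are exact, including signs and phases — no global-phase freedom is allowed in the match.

The applied gate was Y(q1).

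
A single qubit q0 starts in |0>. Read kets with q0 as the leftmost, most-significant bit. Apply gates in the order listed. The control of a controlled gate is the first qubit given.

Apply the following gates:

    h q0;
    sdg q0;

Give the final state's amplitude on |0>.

The final state's coefficient on |0> equals sqrt(2)/2.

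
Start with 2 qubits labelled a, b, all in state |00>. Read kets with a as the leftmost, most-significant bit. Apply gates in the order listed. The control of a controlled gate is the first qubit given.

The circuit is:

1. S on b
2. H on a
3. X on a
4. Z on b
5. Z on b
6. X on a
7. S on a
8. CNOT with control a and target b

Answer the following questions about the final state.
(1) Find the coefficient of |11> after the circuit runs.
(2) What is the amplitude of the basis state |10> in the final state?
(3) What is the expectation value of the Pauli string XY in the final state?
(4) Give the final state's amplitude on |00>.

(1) |11> carries amplitude sqrt(2)*I/2 in the final state. Key observation: gates 3-6 undo each other exactly, leaving only the rest of the circuit to track.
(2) The amplitude on |10> is 0.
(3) The expectation value of XY is 1.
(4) The amplitude on |00> is sqrt(2)/2.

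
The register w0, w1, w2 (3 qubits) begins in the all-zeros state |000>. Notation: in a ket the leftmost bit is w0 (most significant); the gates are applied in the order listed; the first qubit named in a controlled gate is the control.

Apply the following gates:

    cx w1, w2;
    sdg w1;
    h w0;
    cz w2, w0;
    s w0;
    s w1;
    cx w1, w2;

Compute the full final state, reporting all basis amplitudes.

The final amplitudes are sqrt(2)/2 on |000>, sqrt(2)*I/2 on |100>, and 0 on every other basis state.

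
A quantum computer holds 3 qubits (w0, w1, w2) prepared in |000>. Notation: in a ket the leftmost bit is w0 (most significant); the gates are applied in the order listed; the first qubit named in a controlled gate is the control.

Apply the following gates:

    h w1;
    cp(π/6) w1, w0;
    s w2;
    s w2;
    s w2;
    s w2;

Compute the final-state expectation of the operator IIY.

The observable IIY averages to 0.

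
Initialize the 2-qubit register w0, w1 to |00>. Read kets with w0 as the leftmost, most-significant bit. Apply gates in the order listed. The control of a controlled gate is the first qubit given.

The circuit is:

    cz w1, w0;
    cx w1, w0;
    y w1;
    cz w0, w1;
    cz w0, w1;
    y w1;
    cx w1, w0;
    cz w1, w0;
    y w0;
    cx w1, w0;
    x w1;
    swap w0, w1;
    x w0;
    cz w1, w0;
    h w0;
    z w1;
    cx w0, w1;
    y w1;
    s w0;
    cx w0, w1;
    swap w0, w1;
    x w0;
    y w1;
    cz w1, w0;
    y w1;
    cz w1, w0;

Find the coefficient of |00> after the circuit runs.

|00> carries amplitude 0 in the final state. Key observation: gates 1-8 undo each other exactly, leaving only the rest of the circuit to track.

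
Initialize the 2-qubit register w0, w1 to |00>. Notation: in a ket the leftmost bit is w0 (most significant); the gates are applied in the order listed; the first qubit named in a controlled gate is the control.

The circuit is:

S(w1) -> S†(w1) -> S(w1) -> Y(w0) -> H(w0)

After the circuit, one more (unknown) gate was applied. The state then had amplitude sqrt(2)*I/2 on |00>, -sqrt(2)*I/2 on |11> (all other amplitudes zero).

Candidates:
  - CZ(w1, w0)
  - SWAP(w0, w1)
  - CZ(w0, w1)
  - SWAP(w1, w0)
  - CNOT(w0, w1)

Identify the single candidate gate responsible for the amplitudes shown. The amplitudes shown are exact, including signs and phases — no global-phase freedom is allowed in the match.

The applied gate was CNOT(w0, w1).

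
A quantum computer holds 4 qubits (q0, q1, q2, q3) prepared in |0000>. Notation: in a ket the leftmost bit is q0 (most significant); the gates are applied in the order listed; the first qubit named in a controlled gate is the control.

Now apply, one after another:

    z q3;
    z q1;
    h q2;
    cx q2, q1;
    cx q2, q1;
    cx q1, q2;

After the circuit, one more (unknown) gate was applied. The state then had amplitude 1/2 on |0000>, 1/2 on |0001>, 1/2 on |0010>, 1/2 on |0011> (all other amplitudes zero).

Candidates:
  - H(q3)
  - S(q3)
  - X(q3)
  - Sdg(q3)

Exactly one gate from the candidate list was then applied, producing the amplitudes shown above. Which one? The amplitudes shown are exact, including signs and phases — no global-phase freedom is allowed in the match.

The unique candidate consistent with the amplitudes is H(q3).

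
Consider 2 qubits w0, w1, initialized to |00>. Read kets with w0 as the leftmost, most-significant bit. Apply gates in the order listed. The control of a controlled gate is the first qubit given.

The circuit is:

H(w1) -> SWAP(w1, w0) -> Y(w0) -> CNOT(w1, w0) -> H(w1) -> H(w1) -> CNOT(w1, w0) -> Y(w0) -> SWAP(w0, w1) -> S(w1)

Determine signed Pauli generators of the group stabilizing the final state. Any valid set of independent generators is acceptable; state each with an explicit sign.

The final state is stabilized by the group generated by +IY, +ZI; other independent generating sets are equally valid.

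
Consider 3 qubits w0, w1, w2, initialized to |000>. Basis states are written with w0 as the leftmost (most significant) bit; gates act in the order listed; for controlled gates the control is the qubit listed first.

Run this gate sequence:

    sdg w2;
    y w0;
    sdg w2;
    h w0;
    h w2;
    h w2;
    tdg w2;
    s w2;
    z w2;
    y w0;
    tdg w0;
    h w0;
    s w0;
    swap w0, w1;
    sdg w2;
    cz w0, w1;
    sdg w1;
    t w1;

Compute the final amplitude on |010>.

The amplitude on |010> is 1/2 - exp(I*pi/4)/2.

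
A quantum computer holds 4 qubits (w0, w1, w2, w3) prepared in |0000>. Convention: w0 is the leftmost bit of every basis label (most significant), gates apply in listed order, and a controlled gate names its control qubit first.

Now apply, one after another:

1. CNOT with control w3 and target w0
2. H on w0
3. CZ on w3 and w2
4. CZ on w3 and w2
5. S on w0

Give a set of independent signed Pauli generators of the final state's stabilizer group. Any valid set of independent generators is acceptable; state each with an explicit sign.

The final state is stabilized by the group generated by +YIII, +IZII, +IIZI, +IIIZ; other independent generating sets are equally valid. Key observation: the block from step 3 through step 4 cancels to the identity and can be dropped.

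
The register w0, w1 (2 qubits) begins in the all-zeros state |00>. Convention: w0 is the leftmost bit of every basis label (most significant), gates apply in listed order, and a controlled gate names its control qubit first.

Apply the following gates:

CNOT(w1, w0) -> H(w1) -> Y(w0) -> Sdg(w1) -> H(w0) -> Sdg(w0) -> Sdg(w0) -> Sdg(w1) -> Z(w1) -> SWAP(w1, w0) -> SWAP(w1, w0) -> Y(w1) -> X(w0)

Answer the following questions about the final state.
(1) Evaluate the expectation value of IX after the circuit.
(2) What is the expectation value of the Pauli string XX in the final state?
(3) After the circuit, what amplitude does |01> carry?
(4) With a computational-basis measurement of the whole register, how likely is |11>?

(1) The expectation value of IX is -1.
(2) In the final state, XX has expectation -1.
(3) The amplitude on |01> is -1/2.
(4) A full measurement returns |11> with probability 1/4.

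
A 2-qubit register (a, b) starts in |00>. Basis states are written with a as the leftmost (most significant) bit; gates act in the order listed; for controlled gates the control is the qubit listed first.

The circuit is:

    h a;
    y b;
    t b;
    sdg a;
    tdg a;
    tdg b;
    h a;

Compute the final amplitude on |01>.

|01> carries amplitude -exp(3*I*pi/4)/2 + I/2 in the final state.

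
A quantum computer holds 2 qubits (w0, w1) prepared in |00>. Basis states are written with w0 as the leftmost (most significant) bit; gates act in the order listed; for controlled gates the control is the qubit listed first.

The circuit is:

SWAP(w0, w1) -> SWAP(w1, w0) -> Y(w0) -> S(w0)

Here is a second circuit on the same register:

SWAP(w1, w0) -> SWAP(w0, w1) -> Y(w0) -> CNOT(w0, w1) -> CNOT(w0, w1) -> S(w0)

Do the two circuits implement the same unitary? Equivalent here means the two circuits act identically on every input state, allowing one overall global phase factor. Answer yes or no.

Yes: on every input state the two circuits agree up to one overall phase factor.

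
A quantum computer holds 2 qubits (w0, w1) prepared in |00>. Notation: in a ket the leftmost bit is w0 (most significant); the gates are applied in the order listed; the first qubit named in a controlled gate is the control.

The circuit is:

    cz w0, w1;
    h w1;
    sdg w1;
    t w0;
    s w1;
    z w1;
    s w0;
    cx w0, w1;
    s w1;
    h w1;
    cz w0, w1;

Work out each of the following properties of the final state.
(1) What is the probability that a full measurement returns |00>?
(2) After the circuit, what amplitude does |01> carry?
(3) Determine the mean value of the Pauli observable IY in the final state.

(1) A full measurement returns |00> with probability 1/2.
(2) The final state's coefficient on |01> equals 1/2 + I/2.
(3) The observable IY averages to 1.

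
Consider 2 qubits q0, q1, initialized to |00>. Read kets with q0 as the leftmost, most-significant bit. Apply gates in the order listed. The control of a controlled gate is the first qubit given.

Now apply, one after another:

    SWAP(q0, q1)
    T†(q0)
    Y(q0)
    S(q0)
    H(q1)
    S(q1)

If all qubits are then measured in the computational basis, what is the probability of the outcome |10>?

Outcome |10> occurs with probability 1/2.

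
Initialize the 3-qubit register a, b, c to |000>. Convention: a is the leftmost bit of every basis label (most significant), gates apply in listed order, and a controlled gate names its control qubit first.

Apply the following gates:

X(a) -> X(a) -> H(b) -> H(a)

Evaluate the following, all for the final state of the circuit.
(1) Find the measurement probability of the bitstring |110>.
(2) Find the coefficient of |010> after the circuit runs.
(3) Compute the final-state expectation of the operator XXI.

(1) The probability of measuring |110> is 1/4. Key observation: steps 1-2 multiply out to the identity, so the circuit reduces to the remaining gates.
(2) The amplitude on |010> is 1/2.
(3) The expectation value of XXI is 1.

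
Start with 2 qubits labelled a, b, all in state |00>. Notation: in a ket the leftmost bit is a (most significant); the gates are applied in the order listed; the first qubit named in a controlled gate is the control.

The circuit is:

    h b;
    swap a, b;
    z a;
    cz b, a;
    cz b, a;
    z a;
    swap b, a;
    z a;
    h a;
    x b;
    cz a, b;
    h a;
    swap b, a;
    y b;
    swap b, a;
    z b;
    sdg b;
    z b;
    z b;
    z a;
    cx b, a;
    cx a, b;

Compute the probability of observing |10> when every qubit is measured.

Outcome |10> occurs with probability 1/2. Key observation: the block from step 4 through step 5 cancels to the identity and can be dropped.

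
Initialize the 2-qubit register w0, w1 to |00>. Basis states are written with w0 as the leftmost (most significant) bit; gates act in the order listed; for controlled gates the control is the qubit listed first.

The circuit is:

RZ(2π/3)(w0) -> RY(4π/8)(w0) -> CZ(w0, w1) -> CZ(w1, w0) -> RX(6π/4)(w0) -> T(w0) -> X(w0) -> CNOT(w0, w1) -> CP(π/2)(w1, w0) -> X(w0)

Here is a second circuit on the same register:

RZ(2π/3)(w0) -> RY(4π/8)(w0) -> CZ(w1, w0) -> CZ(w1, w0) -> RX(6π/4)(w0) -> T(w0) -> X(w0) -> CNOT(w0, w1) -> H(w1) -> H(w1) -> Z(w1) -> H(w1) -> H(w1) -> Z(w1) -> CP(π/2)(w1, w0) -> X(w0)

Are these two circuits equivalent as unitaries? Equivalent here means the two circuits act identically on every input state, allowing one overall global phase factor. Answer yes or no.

Yes — the two circuits implement the same unitary up to a global phase.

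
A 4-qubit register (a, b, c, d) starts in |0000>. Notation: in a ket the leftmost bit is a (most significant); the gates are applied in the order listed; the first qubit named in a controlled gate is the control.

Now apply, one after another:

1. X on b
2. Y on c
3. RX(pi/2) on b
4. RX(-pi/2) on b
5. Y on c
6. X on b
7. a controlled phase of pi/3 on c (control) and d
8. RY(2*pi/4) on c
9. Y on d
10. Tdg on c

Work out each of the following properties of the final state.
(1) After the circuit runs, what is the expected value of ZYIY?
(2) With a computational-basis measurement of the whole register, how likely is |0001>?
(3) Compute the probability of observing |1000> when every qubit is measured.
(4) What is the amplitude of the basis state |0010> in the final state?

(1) The observable ZYIY averages to 0. Key observation: gates 1-6 undo each other exactly, leaving only the rest of the circuit to track.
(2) The probability of measuring |0001> is 1/2.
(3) Outcome |1000> occurs with probability 0.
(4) The final state's coefficient on |0010> equals 0.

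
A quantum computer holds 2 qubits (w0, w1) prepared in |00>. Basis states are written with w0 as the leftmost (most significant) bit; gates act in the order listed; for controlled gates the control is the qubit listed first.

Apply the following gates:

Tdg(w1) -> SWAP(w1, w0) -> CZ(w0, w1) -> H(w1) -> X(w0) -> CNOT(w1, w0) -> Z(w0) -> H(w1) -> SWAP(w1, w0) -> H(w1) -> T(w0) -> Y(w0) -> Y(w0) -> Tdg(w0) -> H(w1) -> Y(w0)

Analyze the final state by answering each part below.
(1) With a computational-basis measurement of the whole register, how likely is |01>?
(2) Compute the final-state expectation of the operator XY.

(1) The probability of measuring |01> is 1/4. Key observation: the block from step 10 through step 15 cancels to the identity and can be dropped.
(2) In the final state, XY has expectation 0.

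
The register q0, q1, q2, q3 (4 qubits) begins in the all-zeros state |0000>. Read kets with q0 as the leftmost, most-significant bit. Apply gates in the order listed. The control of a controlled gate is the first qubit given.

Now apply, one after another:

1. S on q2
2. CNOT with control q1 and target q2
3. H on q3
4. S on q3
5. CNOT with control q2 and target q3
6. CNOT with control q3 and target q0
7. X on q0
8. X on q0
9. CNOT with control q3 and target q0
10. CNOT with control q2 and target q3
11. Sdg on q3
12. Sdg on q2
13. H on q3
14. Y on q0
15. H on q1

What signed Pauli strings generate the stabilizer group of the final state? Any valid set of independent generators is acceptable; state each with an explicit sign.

The stabilizer group can be generated by +IXII, -ZIII, +IIZI, +IIIZ, among other valid generating sets. Key observation: steps 4-11 multiply out to the identity, so the circuit reduces to the remaining gates.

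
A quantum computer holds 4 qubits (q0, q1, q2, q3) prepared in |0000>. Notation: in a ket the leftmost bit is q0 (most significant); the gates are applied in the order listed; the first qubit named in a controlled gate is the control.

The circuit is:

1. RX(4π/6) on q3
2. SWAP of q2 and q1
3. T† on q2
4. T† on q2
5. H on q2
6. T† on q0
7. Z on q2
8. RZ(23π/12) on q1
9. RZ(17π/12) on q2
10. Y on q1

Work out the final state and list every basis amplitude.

After the circuit, the state carries amplitude sqrt(2)*exp(5*I*pi/6)/4 on |0100>, sqrt(6)*exp(I*pi/3)/4 on |0101>, -sqrt(2)*exp(I*pi/4)/4 on |0110>, sqrt(6)*exp(3*I*pi/4)/4 on |0111>, and 0 on every other basis state.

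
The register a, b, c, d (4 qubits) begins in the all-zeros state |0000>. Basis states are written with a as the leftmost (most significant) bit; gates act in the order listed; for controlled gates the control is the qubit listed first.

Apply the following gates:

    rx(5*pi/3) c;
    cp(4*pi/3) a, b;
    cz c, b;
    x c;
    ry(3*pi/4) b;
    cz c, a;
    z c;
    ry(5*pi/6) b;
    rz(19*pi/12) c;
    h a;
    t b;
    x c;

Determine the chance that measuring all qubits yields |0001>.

The probability of measuring |0001> is 0.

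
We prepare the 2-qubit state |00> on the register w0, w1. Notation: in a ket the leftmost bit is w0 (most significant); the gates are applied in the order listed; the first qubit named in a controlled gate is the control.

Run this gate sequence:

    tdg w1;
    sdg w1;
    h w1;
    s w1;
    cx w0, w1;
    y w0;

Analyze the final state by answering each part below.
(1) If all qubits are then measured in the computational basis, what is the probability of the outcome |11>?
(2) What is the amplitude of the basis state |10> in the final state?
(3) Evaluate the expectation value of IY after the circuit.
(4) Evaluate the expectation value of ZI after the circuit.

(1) A full measurement returns |11> with probability 1/2.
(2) The final state's coefficient on |10> equals sqrt(2)*I/2.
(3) The observable IY averages to 1.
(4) The observable ZI averages to -1.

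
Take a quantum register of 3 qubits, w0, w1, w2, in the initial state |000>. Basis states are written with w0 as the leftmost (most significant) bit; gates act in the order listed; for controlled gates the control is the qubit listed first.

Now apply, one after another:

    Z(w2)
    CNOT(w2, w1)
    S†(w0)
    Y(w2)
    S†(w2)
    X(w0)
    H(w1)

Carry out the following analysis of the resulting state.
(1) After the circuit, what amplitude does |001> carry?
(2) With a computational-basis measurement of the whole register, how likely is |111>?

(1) The amplitude on |001> is 0.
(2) A full measurement returns |111> with probability 1/2.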